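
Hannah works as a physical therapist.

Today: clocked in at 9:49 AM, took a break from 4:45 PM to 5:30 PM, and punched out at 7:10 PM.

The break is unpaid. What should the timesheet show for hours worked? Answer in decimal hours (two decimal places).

8.60 hours

Today: 9:49 AM–7:10 PM = 9 h 21 min; less 45 min break → 8 h 36 min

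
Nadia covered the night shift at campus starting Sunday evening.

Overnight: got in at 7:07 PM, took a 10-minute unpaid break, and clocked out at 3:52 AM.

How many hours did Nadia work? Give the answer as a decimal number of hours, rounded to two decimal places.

Overnight: 7:07 PM → midnight = 4 h 53 min; midnight → 3:52 AM = 3 h 52 min; span 8 h 45 min; less 10 min break → 8 h 35 min

8.58 hours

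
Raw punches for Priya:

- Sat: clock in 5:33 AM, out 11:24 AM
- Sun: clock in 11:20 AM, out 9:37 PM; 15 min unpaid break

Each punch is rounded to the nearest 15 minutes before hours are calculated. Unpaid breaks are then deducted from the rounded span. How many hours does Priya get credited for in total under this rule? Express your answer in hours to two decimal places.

16.00 hours

Sat: in 5:33 AM→5:30 AM, out 11:24 AM→11:30 AM; 6 h 0 min
Sun: in 11:20 AM→11:15 AM, out 9:37 PM→9:30 PM; 10 h 15 min − 15 min = 10 h 0 min
Total credited: 16 h 0 min.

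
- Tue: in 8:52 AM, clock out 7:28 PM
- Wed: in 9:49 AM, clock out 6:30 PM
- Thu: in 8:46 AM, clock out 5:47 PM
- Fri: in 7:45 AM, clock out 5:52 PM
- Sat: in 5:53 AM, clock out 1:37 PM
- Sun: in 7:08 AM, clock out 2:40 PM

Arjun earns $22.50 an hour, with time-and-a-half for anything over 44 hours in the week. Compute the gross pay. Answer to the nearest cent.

$1316.81

Tue: 8:52 AM–7:28 PM = 10 h 36 min
Wed: 9:49 AM–6:30 PM = 8 h 41 min
Thu: 8:46 AM–5:47 PM = 9 h 1 min
Fri: 7:45 AM–5:52 PM = 10 h 7 min
Sat: 5:53 AM–1:37 PM = 7 h 44 min
Sun: 7:08 AM–2:40 PM = 7 h 32 min
Total worked: 53 h 41 min = 3221 min.
Regular 44 h 0 min = 2640 min at $22.50/h; overtime 9 h 41 min = 581 min at $33.75/h.
Pay = (2640 × $22.50 + 581 × $33.75) ÷ 60 = $1316.81.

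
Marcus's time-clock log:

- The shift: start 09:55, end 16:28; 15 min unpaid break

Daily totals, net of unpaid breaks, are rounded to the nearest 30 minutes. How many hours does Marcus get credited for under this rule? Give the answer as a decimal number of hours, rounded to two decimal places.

6.50 hours

The shift: 09:55–16:28 = 6 h 33 min − 15 min = 6 h 18 min → rounds to 6 h 30 min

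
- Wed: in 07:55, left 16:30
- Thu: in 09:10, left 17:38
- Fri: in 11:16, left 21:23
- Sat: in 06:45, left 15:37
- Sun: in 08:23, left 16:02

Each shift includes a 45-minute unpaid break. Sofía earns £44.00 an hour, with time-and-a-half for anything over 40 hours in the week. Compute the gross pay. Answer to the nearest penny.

£1757.07

Wed: 07:55–16:30 = 8 h 35 min; less 45 min break → 7 h 50 min
Thu: 09:10–17:38 = 8 h 28 min; less 45 min break → 7 h 43 min
Fri: 11:16–21:23 = 10 h 7 min; less 45 min break → 9 h 22 min
Sat: 06:45–15:37 = 8 h 52 min; less 45 min break → 8 h 7 min
Sun: 08:23–16:02 = 7 h 39 min; less 45 min break → 6 h 54 min
Total worked: 39 h 56 min = 2396 min.
Regular 39 h 56 min = 2396 min at £44.00/h; overtime 0 h 0 min = 0 min at £66.00/h.
Pay = (2396 × £44.00 + 0 × £66.00) ÷ 60 = £1757.07.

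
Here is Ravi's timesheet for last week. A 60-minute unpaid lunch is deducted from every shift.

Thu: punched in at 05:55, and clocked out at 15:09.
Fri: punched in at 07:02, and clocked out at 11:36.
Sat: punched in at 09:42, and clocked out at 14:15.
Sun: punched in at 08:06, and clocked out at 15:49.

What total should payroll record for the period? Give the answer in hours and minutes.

22 h 4 min

Thu: 05:55–15:09 = 9 h 14 min; less 60 min break → 8 h 14 min
Fri: 07:02–11:36 = 4 h 34 min; less 60 min break → 3 h 34 min
Sat: 09:42–14:15 = 4 h 33 min; less 60 min break → 3 h 33 min
Sun: 08:06–15:49 = 7 h 43 min; less 60 min break → 6 h 43 min
Total: 8 h 14 min + 3 h 34 min + 3 h 33 min + 6 h 43 min = 22 h 4 min.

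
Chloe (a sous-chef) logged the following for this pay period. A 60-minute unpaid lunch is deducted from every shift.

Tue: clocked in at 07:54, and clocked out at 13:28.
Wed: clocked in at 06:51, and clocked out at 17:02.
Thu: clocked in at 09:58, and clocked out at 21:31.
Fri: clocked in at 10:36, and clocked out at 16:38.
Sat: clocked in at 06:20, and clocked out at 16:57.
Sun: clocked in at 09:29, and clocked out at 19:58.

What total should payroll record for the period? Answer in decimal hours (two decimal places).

Tue: 07:54–13:28 = 5 h 34 min; less 60 min break → 4 h 34 min
Wed: 06:51–17:02 = 10 h 11 min; less 60 min break → 9 h 11 min
Thu: 09:58–21:31 = 11 h 33 min; less 60 min break → 10 h 33 min
Fri: 10:36–16:38 = 6 h 2 min; less 60 min break → 5 h 2 min
Sat: 06:20–16:57 = 10 h 37 min; less 60 min break → 9 h 37 min
Sun: 09:29–19:58 = 10 h 29 min; less 60 min break → 9 h 29 min
Total: 4 h 34 min + 9 h 11 min + 10 h 33 min + 5 h 2 min + 9 h 37 min + 9 h 29 min = 48 h 26 min.

48.43 hours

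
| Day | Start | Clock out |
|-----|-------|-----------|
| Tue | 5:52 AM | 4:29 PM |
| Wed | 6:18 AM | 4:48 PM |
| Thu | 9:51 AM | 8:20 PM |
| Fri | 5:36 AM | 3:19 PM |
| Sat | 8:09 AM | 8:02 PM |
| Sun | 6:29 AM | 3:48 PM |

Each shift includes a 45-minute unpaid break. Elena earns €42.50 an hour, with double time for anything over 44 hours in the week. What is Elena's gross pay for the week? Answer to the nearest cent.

Tue: 5:52 AM–4:29 PM = 10 h 37 min; less 45 min break → 9 h 52 min
Wed: 6:18 AM–4:48 PM = 10 h 30 min; less 45 min break → 9 h 45 min
Thu: 9:51 AM–8:20 PM = 10 h 29 min; less 45 min break → 9 h 44 min
Fri: 5:36 AM–3:19 PM = 9 h 43 min; less 45 min break → 8 h 58 min
Sat: 8:09 AM–8:02 PM = 11 h 53 min; less 45 min break → 11 h 8 min
Sun: 6:29 AM–3:48 PM = 9 h 19 min; less 45 min break → 8 h 34 min
Total worked: 58 h 1 min = 3481 min.
Regular 44 h 0 min = 2640 min at €42.50/h; overtime 14 h 1 min = 841 min at €85.00/h.
Pay = (2640 × €42.50 + 841 × €85.00) ÷ 60 = €3061.42.

€3061.42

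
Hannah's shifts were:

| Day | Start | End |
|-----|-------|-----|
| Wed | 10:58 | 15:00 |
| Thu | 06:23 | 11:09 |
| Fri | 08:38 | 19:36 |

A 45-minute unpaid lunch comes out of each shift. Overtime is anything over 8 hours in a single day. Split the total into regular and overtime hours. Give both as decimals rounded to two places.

Wed: 10:58–15:00 = 4 h 2 min; less 45 min break → 3 h 17 min
Thu: 06:23–11:09 = 4 h 46 min; less 45 min break → 4 h 1 min
Fri: 08:38–19:36 = 10 h 58 min; less 45 min break → 10 h 13 min
Wed reg 3 h 17 min / OT 0 h 0 min; Thu reg 4 h 1 min / OT 0 h 0 min; Fri reg 8 h 0 min / OT 2 h 13 min.
Totals: regular 15 h 18 min, overtime 2 h 13 min.

Regular 15.30 hours, overtime 2.22 hours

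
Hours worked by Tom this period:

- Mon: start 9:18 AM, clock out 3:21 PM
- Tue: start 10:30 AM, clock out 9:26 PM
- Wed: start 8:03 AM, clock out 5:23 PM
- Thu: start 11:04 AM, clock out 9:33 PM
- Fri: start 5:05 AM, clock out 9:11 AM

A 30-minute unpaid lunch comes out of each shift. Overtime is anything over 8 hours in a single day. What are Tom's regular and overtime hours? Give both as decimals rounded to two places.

Regular 33.15 hours, overtime 5.25 hours

Mon: 9:18 AM–3:21 PM = 6 h 3 min; less 30 min break → 5 h 33 min
Tue: 10:30 AM–9:26 PM = 10 h 56 min; less 30 min break → 10 h 26 min
Wed: 8:03 AM–5:23 PM = 9 h 20 min; less 30 min break → 8 h 50 min
Thu: 11:04 AM–9:33 PM = 10 h 29 min; less 30 min break → 9 h 59 min
Fri: 5:05 AM–9:11 AM = 4 h 6 min; less 30 min break → 3 h 36 min
Mon reg 5 h 33 min / OT 0 h 0 min; Tue reg 8 h 0 min / OT 2 h 26 min; Wed reg 8 h 0 min / OT 0 h 50 min; Thu reg 8 h 0 min / OT 1 h 59 min; Fri reg 3 h 36 min / OT 0 h 0 min.
Totals: regular 33 h 9 min, overtime 5 h 15 min.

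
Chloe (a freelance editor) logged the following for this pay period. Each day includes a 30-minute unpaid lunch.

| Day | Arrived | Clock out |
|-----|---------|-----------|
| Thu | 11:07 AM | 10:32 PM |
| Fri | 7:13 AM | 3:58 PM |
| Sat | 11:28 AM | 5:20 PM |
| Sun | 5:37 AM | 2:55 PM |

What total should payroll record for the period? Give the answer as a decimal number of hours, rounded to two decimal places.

Thu: 11:07 AM–10:32 PM = 11 h 25 min; less 30 min break → 10 h 55 min
Fri: 7:13 AM–3:58 PM = 8 h 45 min; less 30 min break → 8 h 15 min
Sat: 11:28 AM–5:20 PM = 5 h 52 min; less 30 min break → 5 h 22 min
Sun: 5:37 AM–2:55 PM = 9 h 18 min; less 30 min break → 8 h 48 min
Total: 10 h 55 min + 8 h 15 min + 5 h 22 min + 8 h 48 min = 33 h 20 min.

33.33 hours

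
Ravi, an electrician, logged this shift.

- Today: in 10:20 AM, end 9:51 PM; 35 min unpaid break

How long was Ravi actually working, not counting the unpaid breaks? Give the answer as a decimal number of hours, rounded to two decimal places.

10.93 hours

Today: 10:20 AM–9:51 PM = 11 h 31 min; less 35 min break → 10 h 56 min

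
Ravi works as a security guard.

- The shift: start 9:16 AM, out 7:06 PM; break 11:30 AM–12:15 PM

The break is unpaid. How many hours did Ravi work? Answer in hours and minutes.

9 h 5 min

The shift: 9:16 AM–7:06 PM = 9 h 50 min; less 45 min break → 9 h 5 min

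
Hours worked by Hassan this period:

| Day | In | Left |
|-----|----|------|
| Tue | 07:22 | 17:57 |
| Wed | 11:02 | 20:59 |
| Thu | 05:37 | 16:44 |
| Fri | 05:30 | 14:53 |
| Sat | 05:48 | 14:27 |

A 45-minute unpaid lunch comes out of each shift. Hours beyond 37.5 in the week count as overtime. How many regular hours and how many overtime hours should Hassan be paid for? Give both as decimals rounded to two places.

Regular 37.50 hours, overtime 8.43 hours

Tue: 07:22–17:57 = 10 h 35 min; less 45 min break → 9 h 50 min
Wed: 11:02–20:59 = 9 h 57 min; less 45 min break → 9 h 12 min
Thu: 05:37–16:44 = 11 h 7 min; less 45 min break → 10 h 22 min
Fri: 05:30–14:53 = 9 h 23 min; less 45 min break → 8 h 38 min
Sat: 05:48–14:27 = 8 h 39 min; less 45 min break → 7 h 54 min
Total worked: 45 h 56 min = 45.93 h.
Threshold 37.5 h → overtime 8 h 26 min, regular 37 h 30 min.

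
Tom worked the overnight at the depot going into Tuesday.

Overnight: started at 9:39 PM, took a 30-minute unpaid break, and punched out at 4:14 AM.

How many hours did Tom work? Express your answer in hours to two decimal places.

6.08 hours

Overnight: 9:39 PM → midnight = 2 h 21 min; midnight → 4:14 AM = 4 h 14 min; span 6 h 35 min; less 30 min break → 6 h 5 min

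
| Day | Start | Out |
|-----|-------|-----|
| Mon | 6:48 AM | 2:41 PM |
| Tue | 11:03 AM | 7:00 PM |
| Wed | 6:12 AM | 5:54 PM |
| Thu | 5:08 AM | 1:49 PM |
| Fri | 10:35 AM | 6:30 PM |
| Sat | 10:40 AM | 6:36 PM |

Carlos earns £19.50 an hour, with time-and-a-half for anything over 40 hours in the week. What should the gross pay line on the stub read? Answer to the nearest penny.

Mon: 6:48 AM–2:41 PM = 7 h 53 min
Tue: 11:03 AM–7:00 PM = 7 h 57 min
Wed: 6:12 AM–5:54 PM = 11 h 42 min
Thu: 5:08 AM–1:49 PM = 8 h 41 min
Fri: 10:35 AM–6:30 PM = 7 h 55 min
Sat: 10:40 AM–6:36 PM = 7 h 56 min
Total worked: 52 h 4 min = 3124 min.
Regular 40 h 0 min = 2400 min at £19.50/h; overtime 12 h 4 min = 724 min at £29.25/h.
Pay = (2400 × £19.50 + 724 × £29.25) ÷ 60 = £1132.95.

£1132.95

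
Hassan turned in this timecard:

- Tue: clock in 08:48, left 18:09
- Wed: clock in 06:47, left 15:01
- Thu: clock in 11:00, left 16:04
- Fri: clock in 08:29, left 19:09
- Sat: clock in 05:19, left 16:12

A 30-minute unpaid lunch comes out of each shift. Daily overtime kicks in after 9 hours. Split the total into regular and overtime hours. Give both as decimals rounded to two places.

Regular 39.15 hours, overtime 2.55 hours

Tue: 08:48–18:09 = 9 h 21 min; less 30 min break → 8 h 51 min
Wed: 06:47–15:01 = 8 h 14 min; less 30 min break → 7 h 44 min
Thu: 11:00–16:04 = 5 h 4 min; less 30 min break → 4 h 34 min
Fri: 08:29–19:09 = 10 h 40 min; less 30 min break → 10 h 10 min
Sat: 05:19–16:12 = 10 h 53 min; less 30 min break → 10 h 23 min
Tue reg 8 h 51 min / OT 0 h 0 min; Wed reg 7 h 44 min / OT 0 h 0 min; Thu reg 4 h 34 min / OT 0 h 0 min; Fri reg 9 h 0 min / OT 1 h 10 min; Sat reg 9 h 0 min / OT 1 h 23 min.
Totals: regular 39 h 9 min, overtime 2 h 33 min.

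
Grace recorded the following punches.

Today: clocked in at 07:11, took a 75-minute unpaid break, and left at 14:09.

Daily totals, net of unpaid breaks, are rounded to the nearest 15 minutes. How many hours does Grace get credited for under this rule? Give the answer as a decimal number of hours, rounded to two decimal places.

Today: 07:11–14:09 = 6 h 58 min − 75 min = 5 h 43 min → rounds to 5 h 45 min

5.75 hours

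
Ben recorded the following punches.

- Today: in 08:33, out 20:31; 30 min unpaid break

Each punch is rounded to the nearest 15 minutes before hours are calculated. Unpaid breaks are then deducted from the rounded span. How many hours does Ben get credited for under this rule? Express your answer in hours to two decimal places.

11.50 hours

Today: in 08:33→08:30, out 20:31→20:30; 12 h 0 min − 30 min = 11 h 30 min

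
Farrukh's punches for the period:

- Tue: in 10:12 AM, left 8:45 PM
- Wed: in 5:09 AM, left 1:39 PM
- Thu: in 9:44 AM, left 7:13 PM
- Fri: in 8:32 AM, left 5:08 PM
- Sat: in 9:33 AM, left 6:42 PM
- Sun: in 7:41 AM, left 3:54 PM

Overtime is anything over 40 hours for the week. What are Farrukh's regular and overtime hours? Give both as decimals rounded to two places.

Regular 40.00 hours, overtime 14.50 hours

Tue: 10:12 AM–8:45 PM = 10 h 33 min
Wed: 5:09 AM–1:39 PM = 8 h 30 min
Thu: 9:44 AM–7:13 PM = 9 h 29 min
Fri: 8:32 AM–5:08 PM = 8 h 36 min
Sat: 9:33 AM–6:42 PM = 9 h 9 min
Sun: 7:41 AM–3:54 PM = 8 h 13 min
Total worked: 54 h 30 min = 54.50 h.
Threshold 40 h → overtime 14 h 30 min, regular 40 h 0 min.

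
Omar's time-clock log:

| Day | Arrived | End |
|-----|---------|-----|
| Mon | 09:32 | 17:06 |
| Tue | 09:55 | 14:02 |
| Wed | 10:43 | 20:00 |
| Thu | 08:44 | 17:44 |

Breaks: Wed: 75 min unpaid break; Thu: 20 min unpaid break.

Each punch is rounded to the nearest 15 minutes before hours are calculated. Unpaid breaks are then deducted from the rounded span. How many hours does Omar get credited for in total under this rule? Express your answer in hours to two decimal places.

Mon: in 09:32→09:30, out 17:06→17:00; 7 h 30 min
Tue: in 09:55→10:00, out 14:02→14:00; 4 h 0 min
Wed: in 10:43→10:45, out 20:00→20:00; 9 h 15 min − 75 min = 8 h 0 min
Thu: in 08:44→08:45, out 17:44→17:45; 9 h 0 min − 20 min = 8 h 40 min
Total credited: 28 h 10 min.

28.17 hours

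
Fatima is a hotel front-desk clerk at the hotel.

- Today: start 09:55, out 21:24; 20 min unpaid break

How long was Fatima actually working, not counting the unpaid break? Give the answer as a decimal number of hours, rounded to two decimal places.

11.15 hours

Today: 09:55–21:24 = 11 h 29 min; less 20 min break → 11 h 9 min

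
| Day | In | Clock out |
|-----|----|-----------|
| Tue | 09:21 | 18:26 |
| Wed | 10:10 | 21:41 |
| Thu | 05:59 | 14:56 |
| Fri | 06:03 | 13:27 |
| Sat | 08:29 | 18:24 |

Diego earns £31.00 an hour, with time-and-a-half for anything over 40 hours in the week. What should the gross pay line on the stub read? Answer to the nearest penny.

£1559.30

Tue: 09:21–18:26 = 9 h 5 min
Wed: 10:10–21:41 = 11 h 31 min
Thu: 05:59–14:56 = 8 h 57 min
Fri: 06:03–13:27 = 7 h 24 min
Sat: 08:29–18:24 = 9 h 55 min
Total worked: 46 h 52 min = 2812 min.
Regular 40 h 0 min = 2400 min at £31.00/h; overtime 6 h 52 min = 412 min at £46.50/h.
Pay = (2400 × £31.00 + 412 × £46.50) ÷ 60 = £1559.30.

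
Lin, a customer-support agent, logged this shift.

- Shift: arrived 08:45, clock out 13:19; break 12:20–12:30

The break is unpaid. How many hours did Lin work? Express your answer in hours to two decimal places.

4.40 hours

Shift: 08:45–13:19 = 4 h 34 min; less 10 min break → 4 h 24 min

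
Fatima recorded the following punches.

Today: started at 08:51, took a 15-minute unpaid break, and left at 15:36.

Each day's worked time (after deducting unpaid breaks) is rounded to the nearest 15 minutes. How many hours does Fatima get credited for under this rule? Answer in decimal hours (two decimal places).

6.50 hours

Today: 08:51–15:36 = 6 h 45 min − 15 min = 6 h 30 min → rounds to 6 h 30 min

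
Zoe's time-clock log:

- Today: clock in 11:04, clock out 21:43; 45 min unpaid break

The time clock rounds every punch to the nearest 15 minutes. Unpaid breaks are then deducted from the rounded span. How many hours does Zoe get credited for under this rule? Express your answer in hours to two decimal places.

10.00 hours

Today: in 11:04→11:00, out 21:43→21:45; 10 h 45 min − 45 min = 10 h 0 min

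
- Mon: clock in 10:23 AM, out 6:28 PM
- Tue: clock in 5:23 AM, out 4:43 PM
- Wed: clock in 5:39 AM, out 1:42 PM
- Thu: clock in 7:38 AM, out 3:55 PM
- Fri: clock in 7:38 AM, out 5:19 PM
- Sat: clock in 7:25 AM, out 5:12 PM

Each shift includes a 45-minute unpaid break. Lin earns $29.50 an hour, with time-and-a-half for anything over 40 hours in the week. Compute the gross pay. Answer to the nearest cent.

Mon: 10:23 AM–6:28 PM = 8 h 5 min; less 45 min break → 7 h 20 min
Tue: 5:23 AM–4:43 PM = 11 h 20 min; less 45 min break → 10 h 35 min
Wed: 5:39 AM–1:42 PM = 8 h 3 min; less 45 min break → 7 h 18 min
Thu: 7:38 AM–3:55 PM = 8 h 17 min; less 45 min break → 7 h 32 min
Fri: 7:38 AM–5:19 PM = 9 h 41 min; less 45 min break → 8 h 56 min
Sat: 7:25 AM–5:12 PM = 9 h 47 min; less 45 min break → 9 h 2 min
Total worked: 50 h 43 min = 3043 min.
Regular 40 h 0 min = 2400 min at $29.50/h; overtime 10 h 43 min = 643 min at $44.25/h.
Pay = (2400 × $29.50 + 643 × $44.25) ÷ 60 = $1654.21.

$1654.21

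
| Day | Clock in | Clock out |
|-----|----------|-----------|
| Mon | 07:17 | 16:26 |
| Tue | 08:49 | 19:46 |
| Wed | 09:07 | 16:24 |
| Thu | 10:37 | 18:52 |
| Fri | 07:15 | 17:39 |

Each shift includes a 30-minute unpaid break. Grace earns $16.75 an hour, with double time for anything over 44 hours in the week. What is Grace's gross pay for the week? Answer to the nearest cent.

$729.18

Mon: 07:17–16:26 = 9 h 9 min; less 30 min break → 8 h 39 min
Tue: 08:49–19:46 = 10 h 57 min; less 30 min break → 10 h 27 min
Wed: 09:07–16:24 = 7 h 17 min; less 30 min break → 6 h 47 min
Thu: 10:37–18:52 = 8 h 15 min; less 30 min break → 7 h 45 min
Fri: 07:15–17:39 = 10 h 24 min; less 30 min break → 9 h 54 min
Total worked: 43 h 32 min = 2612 min.
Regular 43 h 32 min = 2612 min at $16.75/h; overtime 0 h 0 min = 0 min at $33.50/h.
Pay = (2612 × $16.75 + 0 × $33.50) ÷ 60 = $729.18.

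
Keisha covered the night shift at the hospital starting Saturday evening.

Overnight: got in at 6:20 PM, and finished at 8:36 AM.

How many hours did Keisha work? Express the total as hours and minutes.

14 h 16 min

Overnight: 6:20 PM → midnight = 5 h 40 min; midnight → 8:36 AM = 8 h 36 min; span 14 h 16 min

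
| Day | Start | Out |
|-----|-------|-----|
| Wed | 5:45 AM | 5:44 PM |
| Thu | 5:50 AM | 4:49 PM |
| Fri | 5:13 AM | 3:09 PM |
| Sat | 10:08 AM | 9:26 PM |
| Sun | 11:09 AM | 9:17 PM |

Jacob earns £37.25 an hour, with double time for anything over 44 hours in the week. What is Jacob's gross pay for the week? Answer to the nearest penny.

£2408.83

Wed: 5:45 AM–5:44 PM = 11 h 59 min
Thu: 5:50 AM–4:49 PM = 10 h 59 min
Fri: 5:13 AM–3:09 PM = 9 h 56 min
Sat: 10:08 AM–9:26 PM = 11 h 18 min
Sun: 11:09 AM–9:17 PM = 10 h 8 min
Total worked: 54 h 20 min = 3260 min.
Regular 44 h 0 min = 2640 min at £37.25/h; overtime 10 h 20 min = 620 min at £74.50/h.
Pay = (2640 × £37.25 + 620 × £74.50) ÷ 60 = £2408.83.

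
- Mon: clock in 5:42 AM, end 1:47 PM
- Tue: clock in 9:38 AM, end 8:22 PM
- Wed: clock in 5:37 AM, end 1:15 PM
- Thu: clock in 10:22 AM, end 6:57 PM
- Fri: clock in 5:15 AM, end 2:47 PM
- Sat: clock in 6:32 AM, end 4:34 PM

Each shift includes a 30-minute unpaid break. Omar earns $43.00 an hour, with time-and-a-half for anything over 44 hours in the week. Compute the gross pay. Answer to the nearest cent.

Mon: 5:42 AM–1:47 PM = 8 h 5 min; less 30 min break → 7 h 35 min
Tue: 9:38 AM–8:22 PM = 10 h 44 min; less 30 min break → 10 h 14 min
Wed: 5:37 AM–1:15 PM = 7 h 38 min; less 30 min break → 7 h 8 min
Thu: 10:22 AM–6:57 PM = 8 h 35 min; less 30 min break → 8 h 5 min
Fri: 5:15 AM–2:47 PM = 9 h 32 min; less 30 min break → 9 h 2 min
Sat: 6:32 AM–4:34 PM = 10 h 2 min; less 30 min break → 9 h 32 min
Total worked: 51 h 36 min = 3096 min.
Regular 44 h 0 min = 2640 min at $43.00/h; overtime 7 h 36 min = 456 min at $64.50/h.
Pay = (2640 × $43.00 + 456 × $64.50) ÷ 60 = $2382.20.

$2382.20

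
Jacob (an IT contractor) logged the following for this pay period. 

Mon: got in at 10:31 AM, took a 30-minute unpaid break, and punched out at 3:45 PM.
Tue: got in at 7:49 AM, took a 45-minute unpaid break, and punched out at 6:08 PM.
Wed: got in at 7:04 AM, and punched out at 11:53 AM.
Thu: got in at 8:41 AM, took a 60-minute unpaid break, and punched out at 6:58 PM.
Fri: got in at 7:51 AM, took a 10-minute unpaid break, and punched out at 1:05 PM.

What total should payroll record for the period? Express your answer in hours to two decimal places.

Mon: 10:31 AM–3:45 PM = 5 h 14 min; less 30 min break → 4 h 44 min
Tue: 7:49 AM–6:08 PM = 10 h 19 min; less 45 min break → 9 h 34 min
Wed: 7:04 AM–11:53 AM = 4 h 49 min
Thu: 8:41 AM–6:58 PM = 10 h 17 min; less 60 min break → 9 h 17 min
Fri: 7:51 AM–1:05 PM = 5 h 14 min; less 10 min break → 5 h 4 min
Total: 4 h 44 min + 9 h 34 min + 4 h 49 min + 9 h 17 min + 5 h 4 min = 33 h 28 min.

33.47 hours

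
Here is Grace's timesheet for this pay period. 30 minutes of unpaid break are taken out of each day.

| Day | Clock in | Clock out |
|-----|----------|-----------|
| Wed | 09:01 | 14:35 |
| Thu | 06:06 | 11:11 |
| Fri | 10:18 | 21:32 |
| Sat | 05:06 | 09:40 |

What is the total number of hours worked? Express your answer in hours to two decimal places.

24.45 hours

Wed: 09:01–14:35 = 5 h 34 min; less 30 min break → 5 h 4 min
Thu: 06:06–11:11 = 5 h 5 min; less 30 min break → 4 h 35 min
Fri: 10:18–21:32 = 11 h 14 min; less 30 min break → 10 h 44 min
Sat: 05:06–09:40 = 4 h 34 min; less 30 min break → 4 h 4 min
Total: 5 h 4 min + 4 h 35 min + 10 h 44 min + 4 h 4 min = 24 h 27 min.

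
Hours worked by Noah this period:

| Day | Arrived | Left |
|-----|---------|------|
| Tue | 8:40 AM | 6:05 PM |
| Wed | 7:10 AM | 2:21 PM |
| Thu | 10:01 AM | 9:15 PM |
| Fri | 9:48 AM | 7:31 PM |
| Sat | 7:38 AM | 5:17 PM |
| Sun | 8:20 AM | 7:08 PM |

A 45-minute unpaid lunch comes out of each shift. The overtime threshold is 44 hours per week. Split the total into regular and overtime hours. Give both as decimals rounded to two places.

Tue: 8:40 AM–6:05 PM = 9 h 25 min; less 45 min break → 8 h 40 min
Wed: 7:10 AM–2:21 PM = 7 h 11 min; less 45 min break → 6 h 26 min
Thu: 10:01 AM–9:15 PM = 11 h 14 min; less 45 min break → 10 h 29 min
Fri: 9:48 AM–7:31 PM = 9 h 43 min; less 45 min break → 8 h 58 min
Sat: 7:38 AM–5:17 PM = 9 h 39 min; less 45 min break → 8 h 54 min
Sun: 8:20 AM–7:08 PM = 10 h 48 min; less 45 min break → 10 h 3 min
Total worked: 53 h 30 min = 53.50 h.
Threshold 44 h → overtime 9 h 30 min, regular 44 h 0 min.

Regular 44.00 hours, overtime 9.50 hours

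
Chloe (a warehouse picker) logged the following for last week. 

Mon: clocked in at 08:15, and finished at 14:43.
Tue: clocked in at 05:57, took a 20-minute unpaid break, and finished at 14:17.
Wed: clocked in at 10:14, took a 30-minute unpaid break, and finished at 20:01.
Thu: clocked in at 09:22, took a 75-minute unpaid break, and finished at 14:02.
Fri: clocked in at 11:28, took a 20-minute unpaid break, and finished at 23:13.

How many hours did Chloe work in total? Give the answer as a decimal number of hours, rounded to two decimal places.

Mon: 08:15–14:43 = 6 h 28 min
Tue: 05:57–14:17 = 8 h 20 min; less 20 min break → 8 h 0 min
Wed: 10:14–20:01 = 9 h 47 min; less 30 min break → 9 h 17 min
Thu: 09:22–14:02 = 4 h 40 min; less 75 min break → 3 h 25 min
Fri: 11:28–23:13 = 11 h 45 min; less 20 min break → 11 h 25 min
Total: 6 h 28 min + 8 h 0 min + 9 h 17 min + 3 h 25 min + 11 h 25 min = 38 h 35 min.

38.58 hours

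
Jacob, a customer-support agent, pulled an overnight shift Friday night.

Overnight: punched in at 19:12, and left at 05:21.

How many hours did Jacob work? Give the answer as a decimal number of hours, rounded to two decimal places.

Overnight: 19:12 → midnight = 4 h 48 min; midnight → 05:21 = 5 h 21 min; span 10 h 9 min

10.15 hours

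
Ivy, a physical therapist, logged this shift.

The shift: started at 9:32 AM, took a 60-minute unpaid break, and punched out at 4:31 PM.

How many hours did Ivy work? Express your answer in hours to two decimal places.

5.98 hours

The shift: 9:32 AM–4:31 PM = 6 h 59 min; less 60 min break → 5 h 59 min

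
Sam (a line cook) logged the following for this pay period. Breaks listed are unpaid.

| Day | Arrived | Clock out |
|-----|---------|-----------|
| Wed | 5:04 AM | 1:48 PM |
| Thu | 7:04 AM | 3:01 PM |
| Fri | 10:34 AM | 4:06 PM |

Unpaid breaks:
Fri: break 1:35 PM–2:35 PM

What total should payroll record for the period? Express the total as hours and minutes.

21 h 13 min

Wed: 5:04 AM–1:48 PM = 8 h 44 min
Thu: 7:04 AM–3:01 PM = 7 h 57 min
Fri: 10:34 AM–4:06 PM = 5 h 32 min; less 60 min break → 4 h 32 min
Total: 8 h 44 min + 7 h 57 min + 4 h 32 min = 21 h 13 min.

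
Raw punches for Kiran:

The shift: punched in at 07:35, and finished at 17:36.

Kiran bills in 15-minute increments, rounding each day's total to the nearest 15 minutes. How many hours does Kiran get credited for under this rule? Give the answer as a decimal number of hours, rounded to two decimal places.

The shift: 07:35–17:36 = 10 h 1 min → rounds to 10 h 0 min

10.00 hours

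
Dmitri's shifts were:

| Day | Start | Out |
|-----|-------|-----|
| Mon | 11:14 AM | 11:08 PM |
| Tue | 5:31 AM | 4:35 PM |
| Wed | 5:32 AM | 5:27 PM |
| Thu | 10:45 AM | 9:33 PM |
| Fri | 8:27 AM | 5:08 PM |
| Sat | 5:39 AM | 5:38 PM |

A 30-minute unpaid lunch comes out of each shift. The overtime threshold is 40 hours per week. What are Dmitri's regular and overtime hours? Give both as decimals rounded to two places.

Regular 40.00 hours, overtime 23.35 hours

Mon: 11:14 AM–11:08 PM = 11 h 54 min; less 30 min break → 11 h 24 min
Tue: 5:31 AM–4:35 PM = 11 h 4 min; less 30 min break → 10 h 34 min
Wed: 5:32 AM–5:27 PM = 11 h 55 min; less 30 min break → 11 h 25 min
Thu: 10:45 AM–9:33 PM = 10 h 48 min; less 30 min break → 10 h 18 min
Fri: 8:27 AM–5:08 PM = 8 h 41 min; less 30 min break → 8 h 11 min
Sat: 5:39 AM–5:38 PM = 11 h 59 min; less 30 min break → 11 h 29 min
Total worked: 63 h 21 min = 63.35 h.
Threshold 40 h → overtime 23 h 21 min, regular 40 h 0 min.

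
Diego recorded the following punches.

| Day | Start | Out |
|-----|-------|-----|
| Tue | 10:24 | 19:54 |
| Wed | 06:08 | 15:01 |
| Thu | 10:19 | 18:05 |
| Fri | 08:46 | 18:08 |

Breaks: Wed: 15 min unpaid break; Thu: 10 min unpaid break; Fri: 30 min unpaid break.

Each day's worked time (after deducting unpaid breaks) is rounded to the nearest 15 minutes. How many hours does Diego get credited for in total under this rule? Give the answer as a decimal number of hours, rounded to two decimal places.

Tue: 10:24–19:54 = 9 h 30 min → rounds to 9 h 30 min
Wed: 06:08–15:01 = 8 h 53 min − 15 min = 8 h 38 min → rounds to 8 h 45 min
Thu: 10:19–18:05 = 7 h 46 min − 10 min = 7 h 36 min → rounds to 7 h 30 min
Fri: 08:46–18:08 = 9 h 22 min − 30 min = 8 h 52 min → rounds to 8 h 45 min
Total credited: 34 h 30 min.

34.50 hours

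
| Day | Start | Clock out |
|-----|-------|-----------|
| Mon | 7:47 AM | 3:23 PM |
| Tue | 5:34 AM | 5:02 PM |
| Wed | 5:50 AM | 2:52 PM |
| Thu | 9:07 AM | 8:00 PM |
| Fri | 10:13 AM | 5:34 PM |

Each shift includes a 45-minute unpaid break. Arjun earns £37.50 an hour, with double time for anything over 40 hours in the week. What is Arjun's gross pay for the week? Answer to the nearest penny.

£1693.75

Mon: 7:47 AM–3:23 PM = 7 h 36 min; less 45 min break → 6 h 51 min
Tue: 5:34 AM–5:02 PM = 11 h 28 min; less 45 min break → 10 h 43 min
Wed: 5:50 AM–2:52 PM = 9 h 2 min; less 45 min break → 8 h 17 min
Thu: 9:07 AM–8:00 PM = 10 h 53 min; less 45 min break → 10 h 8 min
Fri: 10:13 AM–5:34 PM = 7 h 21 min; less 45 min break → 6 h 36 min
Total worked: 42 h 35 min = 2555 min.
Regular 40 h 0 min = 2400 min at £37.50/h; overtime 2 h 35 min = 155 min at £75.00/h.
Pay = (2400 × £37.50 + 155 × £75.00) ÷ 60 = £1693.75.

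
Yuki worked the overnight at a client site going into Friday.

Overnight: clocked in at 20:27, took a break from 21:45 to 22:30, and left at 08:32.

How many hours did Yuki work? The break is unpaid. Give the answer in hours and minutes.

11 h 20 min

Overnight: 20:27 → midnight = 3 h 33 min; midnight → 08:32 = 8 h 32 min; span 12 h 5 min; less 45 min break → 11 h 20 min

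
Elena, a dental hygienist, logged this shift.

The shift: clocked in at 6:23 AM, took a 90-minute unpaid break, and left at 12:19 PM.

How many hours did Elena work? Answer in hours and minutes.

The shift: 6:23 AM–12:19 PM = 5 h 56 min; less 90 min break → 4 h 26 min

4 h 26 min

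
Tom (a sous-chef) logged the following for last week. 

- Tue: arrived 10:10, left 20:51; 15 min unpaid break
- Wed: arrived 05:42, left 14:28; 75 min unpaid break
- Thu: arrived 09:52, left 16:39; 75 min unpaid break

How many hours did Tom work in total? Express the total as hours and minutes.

Tue: 10:10–20:51 = 10 h 41 min; less 15 min break → 10 h 26 min
Wed: 05:42–14:28 = 8 h 46 min; less 75 min break → 7 h 31 min
Thu: 09:52–16:39 = 6 h 47 min; less 75 min break → 5 h 32 min
Total: 10 h 26 min + 7 h 31 min + 5 h 32 min = 23 h 29 min.

23 h 29 min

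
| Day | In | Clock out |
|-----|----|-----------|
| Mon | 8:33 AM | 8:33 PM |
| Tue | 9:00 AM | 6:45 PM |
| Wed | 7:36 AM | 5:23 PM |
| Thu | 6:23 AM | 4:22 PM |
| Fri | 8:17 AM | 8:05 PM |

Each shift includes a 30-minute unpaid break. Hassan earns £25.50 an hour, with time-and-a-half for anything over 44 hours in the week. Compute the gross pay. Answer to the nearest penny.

£1382.74

Mon: 8:33 AM–8:33 PM = 12 h 0 min; less 30 min break → 11 h 30 min
Tue: 9:00 AM–6:45 PM = 9 h 45 min; less 30 min break → 9 h 15 min
Wed: 7:36 AM–5:23 PM = 9 h 47 min; less 30 min break → 9 h 17 min
Thu: 6:23 AM–4:22 PM = 9 h 59 min; less 30 min break → 9 h 29 min
Fri: 8:17 AM–8:05 PM = 11 h 48 min; less 30 min break → 11 h 18 min
Total worked: 50 h 49 min = 3049 min.
Regular 44 h 0 min = 2640 min at £25.50/h; overtime 6 h 49 min = 409 min at £38.25/h.
Pay = (2640 × £25.50 + 409 × £38.25) ÷ 60 = £1382.74.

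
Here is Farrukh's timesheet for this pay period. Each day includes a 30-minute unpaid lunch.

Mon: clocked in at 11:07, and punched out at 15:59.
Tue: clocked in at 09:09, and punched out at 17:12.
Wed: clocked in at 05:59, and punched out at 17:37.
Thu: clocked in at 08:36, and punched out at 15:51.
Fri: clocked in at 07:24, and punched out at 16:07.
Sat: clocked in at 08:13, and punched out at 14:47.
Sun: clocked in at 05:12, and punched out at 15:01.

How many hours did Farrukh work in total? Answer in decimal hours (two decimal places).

Mon: 11:07–15:59 = 4 h 52 min; less 30 min break → 4 h 22 min
Tue: 09:09–17:12 = 8 h 3 min; less 30 min break → 7 h 33 min
Wed: 05:59–17:37 = 11 h 38 min; less 30 min break → 11 h 8 min
Thu: 08:36–15:51 = 7 h 15 min; less 30 min break → 6 h 45 min
Fri: 07:24–16:07 = 8 h 43 min; less 30 min break → 8 h 13 min
Sat: 08:13–14:47 = 6 h 34 min; less 30 min break → 6 h 4 min
Sun: 05:12–15:01 = 9 h 49 min; less 30 min break → 9 h 19 min
Total: 4 h 22 min + 7 h 33 min + 11 h 8 min + 6 h 45 min + 8 h 13 min + 6 h 4 min + 9 h 19 min = 53 h 24 min.

53.40 hours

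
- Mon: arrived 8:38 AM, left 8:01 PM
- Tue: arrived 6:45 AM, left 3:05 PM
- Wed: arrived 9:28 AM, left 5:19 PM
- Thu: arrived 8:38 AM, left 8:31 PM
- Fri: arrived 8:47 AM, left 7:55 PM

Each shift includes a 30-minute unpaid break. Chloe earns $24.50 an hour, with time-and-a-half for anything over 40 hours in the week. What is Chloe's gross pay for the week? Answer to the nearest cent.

Mon: 8:38 AM–8:01 PM = 11 h 23 min; less 30 min break → 10 h 53 min
Tue: 6:45 AM–3:05 PM = 8 h 20 min; less 30 min break → 7 h 50 min
Wed: 9:28 AM–5:19 PM = 7 h 51 min; less 30 min break → 7 h 21 min
Thu: 8:38 AM–8:31 PM = 11 h 53 min; less 30 min break → 11 h 23 min
Fri: 8:47 AM–7:55 PM = 11 h 8 min; less 30 min break → 10 h 38 min
Total worked: 48 h 5 min = 2885 min.
Regular 40 h 0 min = 2400 min at $24.50/h; overtime 8 h 5 min = 485 min at $36.75/h.
Pay = (2400 × $24.50 + 485 × $36.75) ÷ 60 = $1277.06.

$1277.06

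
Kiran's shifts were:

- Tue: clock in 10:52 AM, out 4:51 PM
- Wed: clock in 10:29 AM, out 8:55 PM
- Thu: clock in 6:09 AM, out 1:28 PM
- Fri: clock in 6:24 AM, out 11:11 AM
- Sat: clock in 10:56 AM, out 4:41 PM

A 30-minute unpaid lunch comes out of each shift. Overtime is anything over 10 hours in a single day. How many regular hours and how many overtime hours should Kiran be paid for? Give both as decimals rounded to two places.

Regular 31.77 hours, overtime 0.00 hours

Tue: 10:52 AM–4:51 PM = 5 h 59 min; less 30 min break → 5 h 29 min
Wed: 10:29 AM–8:55 PM = 10 h 26 min; less 30 min break → 9 h 56 min
Thu: 6:09 AM–1:28 PM = 7 h 19 min; less 30 min break → 6 h 49 min
Fri: 6:24 AM–11:11 AM = 4 h 47 min; less 30 min break → 4 h 17 min
Sat: 10:56 AM–4:41 PM = 5 h 45 min; less 30 min break → 5 h 15 min
Tue reg 5 h 29 min / OT 0 h 0 min; Wed reg 9 h 56 min / OT 0 h 0 min; Thu reg 6 h 49 min / OT 0 h 0 min; Fri reg 4 h 17 min / OT 0 h 0 min; Sat reg 5 h 15 min / OT 0 h 0 min.
Totals: regular 31 h 46 min, overtime 0 h 0 min.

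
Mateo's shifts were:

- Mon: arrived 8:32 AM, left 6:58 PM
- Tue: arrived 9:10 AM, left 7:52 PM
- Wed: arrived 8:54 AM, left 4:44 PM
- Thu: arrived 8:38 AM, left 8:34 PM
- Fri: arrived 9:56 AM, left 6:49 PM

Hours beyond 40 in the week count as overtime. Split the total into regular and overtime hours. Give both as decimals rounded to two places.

Regular 40.00 hours, overtime 9.78 hours

Mon: 8:32 AM–6:58 PM = 10 h 26 min
Tue: 9:10 AM–7:52 PM = 10 h 42 min
Wed: 8:54 AM–4:44 PM = 7 h 50 min
Thu: 8:38 AM–8:34 PM = 11 h 56 min
Fri: 9:56 AM–6:49 PM = 8 h 53 min
Total worked: 49 h 47 min = 49.78 h.
Threshold 40 h → overtime 9 h 47 min, regular 40 h 0 min.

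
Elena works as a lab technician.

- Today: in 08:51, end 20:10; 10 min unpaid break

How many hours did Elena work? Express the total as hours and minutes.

11 h 9 min

Today: 08:51–20:10 = 11 h 19 min; less 10 min break → 11 h 9 min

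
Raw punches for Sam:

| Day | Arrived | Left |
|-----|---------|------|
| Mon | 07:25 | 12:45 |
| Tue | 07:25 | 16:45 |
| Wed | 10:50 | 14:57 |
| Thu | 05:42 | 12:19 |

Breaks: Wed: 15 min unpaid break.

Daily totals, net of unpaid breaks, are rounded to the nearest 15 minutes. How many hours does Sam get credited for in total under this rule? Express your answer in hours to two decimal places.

24.75 hours

Mon: 07:25–12:45 = 5 h 20 min → rounds to 5 h 15 min
Tue: 07:25–16:45 = 9 h 20 min → rounds to 9 h 15 min
Wed: 10:50–14:57 = 4 h 7 min − 15 min = 3 h 52 min → rounds to 3 h 45 min
Thu: 05:42–12:19 = 6 h 37 min → rounds to 6 h 30 min
Total credited: 24 h 45 min.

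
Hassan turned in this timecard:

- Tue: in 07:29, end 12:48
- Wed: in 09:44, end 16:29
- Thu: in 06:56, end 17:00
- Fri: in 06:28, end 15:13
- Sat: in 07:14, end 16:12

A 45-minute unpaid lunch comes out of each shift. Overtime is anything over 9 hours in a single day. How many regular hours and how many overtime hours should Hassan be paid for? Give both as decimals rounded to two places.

Regular 35.78 hours, overtime 0.32 hours

Tue: 07:29–12:48 = 5 h 19 min; less 45 min break → 4 h 34 min
Wed: 09:44–16:29 = 6 h 45 min; less 45 min break → 6 h 0 min
Thu: 06:56–17:00 = 10 h 4 min; less 45 min break → 9 h 19 min
Fri: 06:28–15:13 = 8 h 45 min; less 45 min break → 8 h 0 min
Sat: 07:14–16:12 = 8 h 58 min; less 45 min break → 8 h 13 min
Tue reg 4 h 34 min / OT 0 h 0 min; Wed reg 6 h 0 min / OT 0 h 0 min; Thu reg 9 h 0 min / OT 0 h 19 min; Fri reg 8 h 0 min / OT 0 h 0 min; Sat reg 8 h 13 min / OT 0 h 0 min.
Totals: regular 35 h 47 min, overtime 0 h 19 min.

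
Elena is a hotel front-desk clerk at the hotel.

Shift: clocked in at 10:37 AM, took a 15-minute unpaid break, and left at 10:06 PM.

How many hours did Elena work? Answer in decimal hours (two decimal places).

Shift: 10:37 AM–10:06 PM = 11 h 29 min; less 15 min break → 11 h 14 min

11.23 hours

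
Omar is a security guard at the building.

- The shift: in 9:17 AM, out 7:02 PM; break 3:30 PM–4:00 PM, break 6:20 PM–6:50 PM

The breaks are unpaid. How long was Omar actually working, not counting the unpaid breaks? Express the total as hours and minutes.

The shift: 9:17 AM–7:02 PM = 9 h 45 min; less 60 min break → 8 h 45 min

8 h 45 min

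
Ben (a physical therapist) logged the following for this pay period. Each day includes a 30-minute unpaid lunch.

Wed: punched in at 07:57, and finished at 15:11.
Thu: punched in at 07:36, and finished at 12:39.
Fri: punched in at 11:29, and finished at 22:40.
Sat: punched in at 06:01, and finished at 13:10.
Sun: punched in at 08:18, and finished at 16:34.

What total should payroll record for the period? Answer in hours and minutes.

36 h 23 min

Wed: 07:57–15:11 = 7 h 14 min; less 30 min break → 6 h 44 min
Thu: 07:36–12:39 = 5 h 3 min; less 30 min break → 4 h 33 min
Fri: 11:29–22:40 = 11 h 11 min; less 30 min break → 10 h 41 min
Sat: 06:01–13:10 = 7 h 9 min; less 30 min break → 6 h 39 min
Sun: 08:18–16:34 = 8 h 16 min; less 30 min break → 7 h 46 min
Total: 6 h 44 min + 4 h 33 min + 10 h 41 min + 6 h 39 min + 7 h 46 min = 36 h 23 min.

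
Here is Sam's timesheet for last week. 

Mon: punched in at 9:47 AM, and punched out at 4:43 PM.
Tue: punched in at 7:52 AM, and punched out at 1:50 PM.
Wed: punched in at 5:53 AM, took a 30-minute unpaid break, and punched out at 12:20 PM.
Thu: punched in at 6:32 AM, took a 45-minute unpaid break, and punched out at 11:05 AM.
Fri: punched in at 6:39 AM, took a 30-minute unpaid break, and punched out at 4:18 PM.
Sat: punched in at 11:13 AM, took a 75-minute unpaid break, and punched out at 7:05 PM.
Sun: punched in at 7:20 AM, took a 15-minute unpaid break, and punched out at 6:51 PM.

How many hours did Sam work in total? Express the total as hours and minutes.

Mon: 9:47 AM–4:43 PM = 6 h 56 min
Tue: 7:52 AM–1:50 PM = 5 h 58 min
Wed: 5:53 AM–12:20 PM = 6 h 27 min; less 30 min break → 5 h 57 min
Thu: 6:32 AM–11:05 AM = 4 h 33 min; less 45 min break → 3 h 48 min
Fri: 6:39 AM–4:18 PM = 9 h 39 min; less 30 min break → 9 h 9 min
Sat: 11:13 AM–7:05 PM = 7 h 52 min; less 75 min break → 6 h 37 min
Sun: 7:20 AM–6:51 PM = 11 h 31 min; less 15 min break → 11 h 16 min
Total: 6 h 56 min + 5 h 58 min + 5 h 57 min + 3 h 48 min + 9 h 9 min + 6 h 37 min + 11 h 16 min = 49 h 41 min.

49 h 41 min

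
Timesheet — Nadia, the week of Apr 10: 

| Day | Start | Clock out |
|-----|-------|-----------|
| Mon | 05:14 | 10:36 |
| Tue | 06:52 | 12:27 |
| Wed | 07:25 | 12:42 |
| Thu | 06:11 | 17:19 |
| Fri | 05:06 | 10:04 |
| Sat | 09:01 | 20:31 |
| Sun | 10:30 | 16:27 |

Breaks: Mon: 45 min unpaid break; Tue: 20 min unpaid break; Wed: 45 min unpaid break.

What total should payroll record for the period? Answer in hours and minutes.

47 h 57 min

Mon: 05:14–10:36 = 5 h 22 min; less 45 min break → 4 h 37 min
Tue: 06:52–12:27 = 5 h 35 min; less 20 min break → 5 h 15 min
Wed: 07:25–12:42 = 5 h 17 min; less 45 min break → 4 h 32 min
Thu: 06:11–17:19 = 11 h 8 min
Fri: 05:06–10:04 = 4 h 58 min
Sat: 09:01–20:31 = 11 h 30 min
Sun: 10:30–16:27 = 5 h 57 min
Total: 4 h 37 min + 5 h 15 min + 4 h 32 min + 11 h 8 min + 4 h 58 min + 11 h 30 min + 5 h 57 min = 47 h 57 min.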